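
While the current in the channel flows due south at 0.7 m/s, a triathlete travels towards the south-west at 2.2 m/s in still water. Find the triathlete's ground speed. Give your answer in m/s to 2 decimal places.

Taking east as x and north as y: velocity relative to the water = (-1.556, -1.556) m/s; the water relative to ground = (0.000, -0.700) m/s.
Velocity relative to ground = (-1.556, -1.556) + (0.000, -0.700) = (-1.556, -2.256) m/s.
Speed = |(-1.556, -2.256)| = 2.740 m/s.

2.74 m/s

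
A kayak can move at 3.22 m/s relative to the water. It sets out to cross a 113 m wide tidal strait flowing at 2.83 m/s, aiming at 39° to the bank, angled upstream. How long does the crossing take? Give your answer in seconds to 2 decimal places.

55.76 s

The component of the kayak's velocity perpendicular to the bank is 3.22 × sin 39° = 2.026 m/s.
Only the cross-stream component determines the crossing time; the current contributes nothing perpendicular to the bank.
Time = 113 / 2.026 = 55.764 s.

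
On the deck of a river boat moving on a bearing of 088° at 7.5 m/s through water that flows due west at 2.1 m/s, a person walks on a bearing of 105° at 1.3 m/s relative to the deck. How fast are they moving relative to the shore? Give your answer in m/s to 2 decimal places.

6.65 m/s

In east/north components (m/s): person relative to river boat = (1.256, -0.336); river boat relative to water = (7.495, 0.262); water relative to ground = (-2.100, 0.000).
Sum = (6.651, -0.075) m/s.
Speed = |(6.651, -0.075)| = 6.652 m/s.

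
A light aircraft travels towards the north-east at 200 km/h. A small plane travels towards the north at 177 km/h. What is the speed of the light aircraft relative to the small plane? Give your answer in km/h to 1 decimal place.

Taking east as x and north as y: light aircraft velocity = (141.421, 141.421) km/h; small plane velocity = (0.000, 177.000) km/h.
Velocity of light aircraft relative to small plane = (141.421, 141.421) − (0.000, 177.000) = (141.421, -35.579) km/h.
Magnitude = |(141.421, -35.579)| = 145.828 km/h.

145.8 km/h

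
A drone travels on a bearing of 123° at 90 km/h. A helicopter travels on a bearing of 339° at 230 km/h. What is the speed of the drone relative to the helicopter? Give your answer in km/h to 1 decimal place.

Taking east as x and north as y: drone velocity = (75.480, -49.018) km/h; helicopter velocity = (-82.425, 214.723) km/h.
Velocity of drone relative to helicopter = (75.480, -49.018) − (-82.425, 214.723) = (157.905, -263.741) km/h.
Magnitude = |(157.905, -263.741)| = 307.398 km/h.

307.4 km/h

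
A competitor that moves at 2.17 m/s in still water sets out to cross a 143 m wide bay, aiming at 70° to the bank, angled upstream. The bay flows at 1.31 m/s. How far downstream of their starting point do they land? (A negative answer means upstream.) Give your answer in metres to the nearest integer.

Perpendicular speed = 2.039 m/s; crossing time = 143 / 2.039 = 70.128 s.
Net downstream speed = 0.568 m/s.
Drift = 0.568 × 70.128 = 39.820 m (downstream).

40 m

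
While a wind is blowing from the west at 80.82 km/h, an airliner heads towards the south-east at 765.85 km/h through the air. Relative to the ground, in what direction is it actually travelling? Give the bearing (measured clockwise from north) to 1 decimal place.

Taking east as x and north as y: velocity relative to the air = (541.538, -541.538) km/h; the air relative to ground = (80.820, 0.000) km/h.
Velocity relative to ground = (541.538, -541.538) + (80.820, 0.000) = (622.358, -541.538) km/h.
Bearing = atan2(622.36, -541.54) = 131.03° clockwise from north.

131.0°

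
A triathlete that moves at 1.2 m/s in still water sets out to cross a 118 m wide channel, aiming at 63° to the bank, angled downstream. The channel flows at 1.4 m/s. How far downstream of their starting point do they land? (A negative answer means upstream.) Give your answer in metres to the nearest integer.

Perpendicular speed = 1.069 m/s; crossing time = 118 / 1.069 = 110.362 s.
Net downstream speed = 1.945 m/s.
Drift = 1.945 × 110.362 = 214.631 m (downstream).

215 m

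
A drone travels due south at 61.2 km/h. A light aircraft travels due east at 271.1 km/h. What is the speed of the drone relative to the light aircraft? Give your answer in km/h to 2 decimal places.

277.92 km/h

Taking east as x and north as y: drone velocity = (0.000, -61.200) km/h; light aircraft velocity = (271.100, 0.000) km/h.
Velocity of drone relative to light aircraft = (0.000, -61.200) − (271.100, 0.000) = (-271.100, -61.200) km/h.
Magnitude = |(-271.100, -61.200)| = 277.922 km/h.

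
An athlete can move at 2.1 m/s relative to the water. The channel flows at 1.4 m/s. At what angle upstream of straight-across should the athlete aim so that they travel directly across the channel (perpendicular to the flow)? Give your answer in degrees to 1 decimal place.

To cancel the current, the upstream component of the athlete's velocity must equal the flow: 2.1 sin θ = 1.4.
sin θ = 1.4 / 2.1 = 0.6667.
θ = arcsin(0.6667) = 41.810°.

41.8°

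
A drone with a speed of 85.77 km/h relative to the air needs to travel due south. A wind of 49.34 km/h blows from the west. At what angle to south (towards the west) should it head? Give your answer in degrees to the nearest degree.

35°

The wind pushes perpendicular to the desired track; the heading must have a component into the wind equal to 49.34 km/h: 85.77 sin θ = 49.34.
sin θ = 0.5753, so θ = 35.118°.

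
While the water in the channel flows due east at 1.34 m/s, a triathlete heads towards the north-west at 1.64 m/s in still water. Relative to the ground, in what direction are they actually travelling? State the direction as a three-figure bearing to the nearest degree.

Taking east as x and north as y: velocity relative to the water = (-1.160, 1.160) m/s; the water relative to ground = (1.340, 0.000) m/s.
Velocity relative to ground = (-1.160, 1.160) + (1.340, 0.000) = (0.180, 1.160) m/s.
Bearing = atan2(0.18, 1.16) = 8.84° clockwise from north.

009°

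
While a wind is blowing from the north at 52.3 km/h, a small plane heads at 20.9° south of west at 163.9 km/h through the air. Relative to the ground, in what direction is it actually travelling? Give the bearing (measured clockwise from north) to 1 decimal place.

234.1°

Taking east as x and north as y: velocity relative to the air = (-153.116, -58.469) km/h; the air relative to ground = (0.000, -52.300) km/h.
Velocity relative to ground = (-153.116, -58.469) + (0.000, -52.300) = (-153.116, -110.769) km/h.
Bearing = atan2(-153.12, -110.77) = 234.12° clockwise from north.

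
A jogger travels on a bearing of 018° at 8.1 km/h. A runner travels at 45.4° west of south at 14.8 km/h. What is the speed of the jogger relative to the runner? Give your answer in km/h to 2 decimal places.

Taking east as x and north as y: jogger velocity = (2.503, 7.704) km/h; runner velocity = (-10.538, -10.392) km/h.
Velocity of jogger relative to runner = (2.503, 7.704) − (-10.538, -10.392) = (13.041, 18.095) km/h.
Magnitude = |(13.041, 18.095)| = 22.305 km/h.

22.30 km/h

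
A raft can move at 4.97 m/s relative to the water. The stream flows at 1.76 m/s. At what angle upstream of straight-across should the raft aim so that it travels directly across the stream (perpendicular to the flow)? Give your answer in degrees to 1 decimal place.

20.7°

To cancel the current, the upstream component of the raft's velocity must equal the flow: 4.97 sin θ = 1.76.
sin θ = 1.76 / 4.97 = 0.3541.
θ = arcsin(0.3541) = 20.740°.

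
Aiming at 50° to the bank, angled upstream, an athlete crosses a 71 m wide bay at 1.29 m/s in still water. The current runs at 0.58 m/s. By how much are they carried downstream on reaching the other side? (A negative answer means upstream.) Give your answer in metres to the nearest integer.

-18 m

Perpendicular speed = 0.988 m/s; crossing time = 71 / 0.988 = 71.848 s.
Net downstream speed = -0.249 m/s.
Drift = -0.249 × 71.848 = -17.904 m (upstream).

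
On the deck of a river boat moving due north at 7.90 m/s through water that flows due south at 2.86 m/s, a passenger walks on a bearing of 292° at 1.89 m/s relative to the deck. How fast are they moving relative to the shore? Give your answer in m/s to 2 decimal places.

6.01 m/s

In east/north components (m/s): passenger relative to river boat = (-1.752, 0.708); river boat relative to water = (0.000, 7.900); water relative to ground = (0.000, -2.860).
Sum = (-1.752, 5.748) m/s.
Speed = |(-1.752, 5.748)| = 6.009 m/s.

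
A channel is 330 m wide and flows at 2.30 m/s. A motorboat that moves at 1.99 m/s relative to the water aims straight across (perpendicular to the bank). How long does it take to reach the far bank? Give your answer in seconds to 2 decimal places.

165.83 s

The component of the motorboat's velocity perpendicular to the bank is 1.99 m/s.
Only the cross-stream component determines the crossing time; the current contributes nothing perpendicular to the bank.
Time = 330 / 1.990 = 165.829 s.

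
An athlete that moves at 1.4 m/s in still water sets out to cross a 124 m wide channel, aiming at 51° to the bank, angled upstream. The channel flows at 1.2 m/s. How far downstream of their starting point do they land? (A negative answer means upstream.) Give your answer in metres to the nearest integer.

36 m

Perpendicular speed = 1.088 m/s; crossing time = 124 / 1.088 = 113.970 s.
Net downstream speed = 0.319 m/s.
Drift = 0.319 × 113.970 = 36.351 m (downstream).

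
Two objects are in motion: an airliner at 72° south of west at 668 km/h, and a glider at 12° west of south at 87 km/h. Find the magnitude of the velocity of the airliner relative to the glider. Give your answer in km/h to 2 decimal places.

Taking east as x and north as y: airliner velocity = (-206.423, -635.306) km/h; glider velocity = (-18.088, -85.099) km/h.
Velocity of airliner relative to glider = (-206.423, -635.306) − (-18.088, -85.099) = (-188.335, -550.207) km/h.
Magnitude = |(-188.335, -550.207)| = 581.548 km/h.

581.55 km/h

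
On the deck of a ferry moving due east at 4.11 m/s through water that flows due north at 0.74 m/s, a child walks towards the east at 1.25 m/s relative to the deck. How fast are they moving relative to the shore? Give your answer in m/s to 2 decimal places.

5.41 m/s

In east/north components (m/s): child relative to ferry = (1.250, 0.000); ferry relative to water = (4.110, 0.000); water relative to ground = (0.000, 0.740).
Sum = (5.360, 0.740) m/s.
Speed = |(5.360, 0.740)| = 5.411 m/s.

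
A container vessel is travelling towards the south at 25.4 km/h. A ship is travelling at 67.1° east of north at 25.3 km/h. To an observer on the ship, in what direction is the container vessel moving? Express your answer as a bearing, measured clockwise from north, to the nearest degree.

Taking east as x and north as y: container vessel velocity = (0.000, -25.400) km/h; ship velocity = (23.306, 9.845) km/h.
Velocity of container vessel relative to ship = (0.000, -25.400) − (23.306, 9.845) = (-23.306, -35.245) km/h.
Bearing = atan2(-23.31, -35.24) = 213.48° clockwise from north.

213°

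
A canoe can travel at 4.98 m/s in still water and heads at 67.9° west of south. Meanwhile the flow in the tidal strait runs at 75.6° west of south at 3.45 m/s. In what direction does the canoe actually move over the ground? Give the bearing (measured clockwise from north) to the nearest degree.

251°

Taking east as x and north as y: velocity relative to the water = (-4.614, -1.874) m/s; the water relative to ground = (-3.342, -0.858) m/s.
Velocity relative to ground = (-4.614, -1.874) + (-3.342, -0.858) = (-7.956, -2.732) m/s.
Bearing = atan2(-7.96, -2.73) = 251.05° clockwise from north.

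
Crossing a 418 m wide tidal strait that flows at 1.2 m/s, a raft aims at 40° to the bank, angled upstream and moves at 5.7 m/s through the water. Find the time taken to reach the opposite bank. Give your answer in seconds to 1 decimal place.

The component of the raft's velocity perpendicular to the bank is 5.7 × sin 40° = 3.664 m/s.
The flow acts along the bank and has no component across it.
Time = 418 / 3.664 = 114.086 s.

114.1 s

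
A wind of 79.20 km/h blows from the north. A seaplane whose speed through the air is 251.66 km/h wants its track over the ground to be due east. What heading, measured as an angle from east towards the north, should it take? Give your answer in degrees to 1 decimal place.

18.3°

The wind pushes perpendicular to the desired track; the heading must have a component into the wind equal to 79.20 km/h: 251.66 sin θ = 79.20.
sin θ = 0.3147, so θ = 18.343°.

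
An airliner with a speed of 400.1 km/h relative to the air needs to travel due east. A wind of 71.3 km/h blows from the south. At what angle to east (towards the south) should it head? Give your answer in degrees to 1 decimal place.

10.3°

The wind pushes perpendicular to the desired track; the heading must have a component into the wind equal to 71.3 km/h: 400.1 sin θ = 71.3.
sin θ = 0.1782, so θ = 10.265°.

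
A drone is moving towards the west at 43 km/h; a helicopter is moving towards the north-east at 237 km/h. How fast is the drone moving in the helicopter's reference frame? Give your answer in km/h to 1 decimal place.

269.1 km/h

Taking east as x and north as y: drone velocity = (-43.000, 0.000) km/h; helicopter velocity = (167.584, 167.584) km/h.
Velocity of drone relative to helicopter = (-43.000, 0.000) − (167.584, 167.584) = (-210.584, -167.584) km/h.
Magnitude = |(-210.584, -167.584)| = 269.129 km/h.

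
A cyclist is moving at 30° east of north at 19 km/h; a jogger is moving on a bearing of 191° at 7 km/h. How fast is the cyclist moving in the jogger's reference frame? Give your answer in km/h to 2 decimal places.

Taking east as x and north as y: cyclist velocity = (9.500, 16.454) km/h; jogger velocity = (-1.336, -6.871) km/h.
Velocity of cyclist relative to jogger = (9.500, 16.454) − (-1.336, -6.871) = (10.836, 23.326) km/h.
Magnitude = |(10.836, 23.326)| = 25.720 km/h.

25.72 km/h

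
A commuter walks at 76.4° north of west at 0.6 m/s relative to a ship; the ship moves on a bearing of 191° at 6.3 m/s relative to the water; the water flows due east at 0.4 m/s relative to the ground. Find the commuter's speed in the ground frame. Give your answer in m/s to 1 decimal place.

In east/north components (m/s): commuter relative to ship = (-0.141, 0.583); ship relative to water = (-1.202, -6.184); water relative to ground = (0.400, 0.000).
Sum = (-0.943, -5.601) m/s.
Speed = |(-0.943, -5.601)| = 5.680 m/s.

5.7 m/s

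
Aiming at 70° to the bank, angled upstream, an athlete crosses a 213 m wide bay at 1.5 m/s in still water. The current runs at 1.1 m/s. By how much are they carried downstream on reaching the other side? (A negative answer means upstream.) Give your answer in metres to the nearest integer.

89 m

Perpendicular speed = 1.410 m/s; crossing time = 213 / 1.410 = 151.113 s.
Net downstream speed = 0.587 m/s.
Drift = 0.587 × 151.113 = 88.699 m (downstream).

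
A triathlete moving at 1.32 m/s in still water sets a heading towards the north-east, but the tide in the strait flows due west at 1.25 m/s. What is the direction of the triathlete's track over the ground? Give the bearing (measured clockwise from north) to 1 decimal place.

Taking east as x and north as y: velocity relative to the water = (0.933, 0.933) m/s; the water relative to ground = (-1.250, 0.000) m/s.
Velocity relative to ground = (0.933, 0.933) + (-1.250, 0.000) = (-0.317, 0.933) m/s.
Bearing = atan2(-0.32, 0.93) = 341.26° clockwise from north.

341.3°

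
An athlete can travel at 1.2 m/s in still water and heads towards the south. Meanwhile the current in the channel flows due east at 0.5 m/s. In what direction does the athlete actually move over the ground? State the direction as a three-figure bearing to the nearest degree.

Taking east as x and north as y: velocity relative to the water = (0.000, -1.200) m/s; the water relative to ground = (0.500, 0.000) m/s.
Velocity relative to ground = (0.000, -1.200) + (0.500, 0.000) = (0.500, -1.200) m/s.
Bearing = atan2(0.50, -1.20) = 157.38° clockwise from north.

157°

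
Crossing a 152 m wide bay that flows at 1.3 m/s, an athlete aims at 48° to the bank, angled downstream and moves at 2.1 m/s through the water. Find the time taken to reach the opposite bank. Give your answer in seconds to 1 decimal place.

The component of the athlete's velocity perpendicular to the bank is 2.1 × sin 48° = 1.561 m/s.
Only the cross-stream component determines the crossing time; the current contributes nothing perpendicular to the bank.
Time = 152 / 1.561 = 97.398 s.

97.4 s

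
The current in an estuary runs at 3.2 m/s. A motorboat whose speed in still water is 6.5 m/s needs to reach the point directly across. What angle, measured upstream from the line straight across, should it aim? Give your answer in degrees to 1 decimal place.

To cancel the current, the upstream component of the motorboat's velocity must equal the flow: 6.5 sin θ = 3.2.
sin θ = 3.2 / 6.5 = 0.4923.
θ = arcsin(0.4923) = 29.492°.

29.5°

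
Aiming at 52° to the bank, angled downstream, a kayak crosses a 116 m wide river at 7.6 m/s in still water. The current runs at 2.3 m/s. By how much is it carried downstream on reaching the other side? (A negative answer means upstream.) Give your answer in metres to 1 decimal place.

Perpendicular speed = 5.989 m/s; crossing time = 116 / 5.989 = 19.369 s.
Net downstream speed = 6.979 m/s.
Drift = 6.979 × 19.369 = 135.178 m (downstream).

135.2 m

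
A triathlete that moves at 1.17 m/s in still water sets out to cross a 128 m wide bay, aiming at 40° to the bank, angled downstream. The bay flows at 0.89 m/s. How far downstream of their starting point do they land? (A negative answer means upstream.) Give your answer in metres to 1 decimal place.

Perpendicular speed = 0.752 m/s; crossing time = 128 / 0.752 = 170.199 s.
Net downstream speed = 1.786 m/s.
Drift = 1.786 × 170.199 = 304.021 m (downstream).

304.0 m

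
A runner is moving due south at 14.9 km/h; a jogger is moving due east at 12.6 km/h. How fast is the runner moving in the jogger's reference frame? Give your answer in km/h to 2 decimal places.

Taking east as x and north as y: runner velocity = (0.000, -14.900) km/h; jogger velocity = (12.600, 0.000) km/h.
Velocity of runner relative to jogger = (0.000, -14.900) − (12.600, 0.000) = (-12.600, -14.900) km/h.
Magnitude = |(-12.600, -14.900)| = 19.513 km/h.

19.51 km/h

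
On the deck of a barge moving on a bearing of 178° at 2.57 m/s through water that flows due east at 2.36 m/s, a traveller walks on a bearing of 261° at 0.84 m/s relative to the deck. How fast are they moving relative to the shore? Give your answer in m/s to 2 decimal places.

In east/north components (m/s): traveller relative to barge = (-0.830, -0.131); barge relative to water = (0.090, -2.568); water relative to ground = (2.360, 0.000).
Sum = (1.620, -2.700) m/s.
Speed = |(1.620, -2.700)| = 3.149 m/s.

3.15 m/s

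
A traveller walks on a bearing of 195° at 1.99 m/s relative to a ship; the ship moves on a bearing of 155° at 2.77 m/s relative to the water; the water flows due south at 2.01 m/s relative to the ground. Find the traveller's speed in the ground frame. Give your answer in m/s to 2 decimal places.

In east/north components (m/s): traveller relative to ship = (-0.515, -1.922); ship relative to water = (1.171, -2.510); water relative to ground = (0.000, -2.010).
Sum = (0.656, -6.443) m/s.
Speed = |(0.656, -6.443)| = 6.476 m/s.

6.48 m/s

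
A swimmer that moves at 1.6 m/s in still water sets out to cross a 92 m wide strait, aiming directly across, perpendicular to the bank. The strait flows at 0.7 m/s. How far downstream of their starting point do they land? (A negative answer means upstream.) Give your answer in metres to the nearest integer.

Perpendicular speed = 1.600 m/s; crossing time = 92 / 1.600 = 57.500 s.
Net downstream speed = 0.700 m/s.
Drift = 0.700 × 57.500 = 40.250 m (downstream).

40 m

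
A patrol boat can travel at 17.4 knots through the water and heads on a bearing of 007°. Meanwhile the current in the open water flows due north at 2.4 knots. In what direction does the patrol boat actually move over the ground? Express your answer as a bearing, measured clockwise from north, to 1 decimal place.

Taking east as x and north as y: velocity relative to the water = (2.121, 17.270) knots; the water relative to ground = (0.000, 2.400) knots.
Velocity relative to ground = (2.121, 17.270) + (0.000, 2.400) = (2.121, 19.670) knots.
Bearing = atan2(2.12, 19.67) = 6.15° clockwise from north.

006.2°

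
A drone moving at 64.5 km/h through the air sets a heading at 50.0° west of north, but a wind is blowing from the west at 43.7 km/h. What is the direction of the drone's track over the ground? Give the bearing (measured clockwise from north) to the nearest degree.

352°

Taking east as x and north as y: velocity relative to the air = (-49.410, 41.460) km/h; the air relative to ground = (43.700, 0.000) km/h.
Velocity relative to ground = (-49.410, 41.460) + (43.700, 0.000) = (-5.710, 41.460) km/h.
Bearing = atan2(-5.71, 41.46) = 352.16° clockwise from north.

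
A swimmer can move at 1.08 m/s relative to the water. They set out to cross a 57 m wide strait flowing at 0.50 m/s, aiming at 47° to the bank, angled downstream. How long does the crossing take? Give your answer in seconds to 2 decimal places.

72.16 s

The component of the swimmer's velocity perpendicular to the bank is 1.08 × sin 47° = 0.790 m/s.
The current is parallel to the bank, so it does not affect the crossing time.
Time = 57 / 0.790 = 72.165 s.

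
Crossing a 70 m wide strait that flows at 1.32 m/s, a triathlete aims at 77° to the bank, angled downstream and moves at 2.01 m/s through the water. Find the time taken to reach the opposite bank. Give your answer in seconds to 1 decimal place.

35.7 s

The component of the triathlete's velocity perpendicular to the bank is 2.01 × sin 77° = 1.958 m/s.
The current is parallel to the bank, so it does not affect the crossing time.
Time = 70 / 1.958 = 35.742 s.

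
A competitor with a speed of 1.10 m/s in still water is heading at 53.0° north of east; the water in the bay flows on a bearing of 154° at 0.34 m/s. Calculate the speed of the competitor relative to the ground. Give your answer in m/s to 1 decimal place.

Taking east as x and north as y: velocity relative to the water = (0.662, 0.878) m/s; the water relative to ground = (0.149, -0.306) m/s.
Velocity relative to ground = (0.662, 0.878) + (0.149, -0.306) = (0.811, 0.573) m/s.
Speed = |(0.811, 0.573)| = 0.993 m/s.

1.0 m/s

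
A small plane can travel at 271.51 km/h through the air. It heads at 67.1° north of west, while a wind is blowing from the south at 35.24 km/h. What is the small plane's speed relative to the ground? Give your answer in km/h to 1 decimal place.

Taking east as x and north as y: velocity relative to the air = (-105.651, 250.111) km/h; the air relative to ground = (0.000, 35.240) km/h.
Velocity relative to ground = (-105.651, 250.111) + (0.000, 35.240) = (-105.651, 285.351) km/h.
Speed = |(-105.651, 285.351)| = 304.282 km/h.

304.3 km/h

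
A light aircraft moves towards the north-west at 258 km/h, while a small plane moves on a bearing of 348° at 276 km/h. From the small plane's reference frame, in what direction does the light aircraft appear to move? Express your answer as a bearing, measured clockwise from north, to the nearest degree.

235°

Taking east as x and north as y: light aircraft velocity = (-182.434, 182.434) km/h; small plane velocity = (-57.384, 269.969) km/h.
Velocity of light aircraft relative to small plane = (-182.434, 182.434) − (-57.384, 269.969) = (-125.050, -87.535) km/h.
Bearing = atan2(-125.05, -87.54) = 235.01° clockwise from north.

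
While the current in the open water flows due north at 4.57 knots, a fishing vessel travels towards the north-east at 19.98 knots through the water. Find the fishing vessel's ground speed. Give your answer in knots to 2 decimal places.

Taking east as x and north as y: velocity relative to the water = (14.128, 14.128) knots; the water relative to ground = (0.000, 4.570) knots.
Velocity relative to ground = (14.128, 14.128) + (0.000, 4.570) = (14.128, 18.698) knots.
Speed = |(14.128, 18.698)| = 23.435 knots.

23.44 knots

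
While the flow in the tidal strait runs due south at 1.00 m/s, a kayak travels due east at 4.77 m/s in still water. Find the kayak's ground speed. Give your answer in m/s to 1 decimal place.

Taking east as x and north as y: velocity relative to the water = (4.770, 0.000) m/s; the water relative to ground = (0.000, -1.000) m/s.
Velocity relative to ground = (4.770, 0.000) + (0.000, -1.000) = (4.770, -1.000) m/s.
Speed = |(4.770, -1.000)| = 4.874 m/s.

4.9 m/s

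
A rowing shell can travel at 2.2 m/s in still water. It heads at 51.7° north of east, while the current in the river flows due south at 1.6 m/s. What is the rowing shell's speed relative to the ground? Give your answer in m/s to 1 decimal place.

Taking east as x and north as y: velocity relative to the water = (1.364, 1.727) m/s; the water relative to ground = (0.000, -1.600) m/s.
Velocity relative to ground = (1.364, 1.727) + (0.000, -1.600) = (1.364, 0.127) m/s.
Speed = |(1.364, 0.127)| = 1.369 m/s.

1.4 m/s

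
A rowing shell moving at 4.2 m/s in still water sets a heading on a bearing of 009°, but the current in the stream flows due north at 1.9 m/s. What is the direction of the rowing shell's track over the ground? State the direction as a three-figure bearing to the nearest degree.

006°

Taking east as x and north as y: velocity relative to the water = (0.657, 4.148) m/s; the water relative to ground = (0.000, 1.900) m/s.
Velocity relative to ground = (0.657, 4.148) + (0.000, 1.900) = (0.657, 6.048) m/s.
Bearing = atan2(0.66, 6.05) = 6.20° clockwise from north.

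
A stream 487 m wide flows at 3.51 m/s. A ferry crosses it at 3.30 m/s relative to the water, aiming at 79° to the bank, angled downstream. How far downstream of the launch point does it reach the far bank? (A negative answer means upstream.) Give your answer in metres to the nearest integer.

Perpendicular speed = 3.239 m/s; crossing time = 487 / 3.239 = 150.338 s.
Net downstream speed = 4.140 m/s.
Drift = 4.140 × 150.338 = 622.349 m (downstream).

622 m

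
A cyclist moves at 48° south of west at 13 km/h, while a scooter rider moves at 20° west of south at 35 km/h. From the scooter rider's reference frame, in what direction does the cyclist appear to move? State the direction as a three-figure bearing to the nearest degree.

Taking east as x and north as y: cyclist velocity = (-8.699, -9.661) km/h; scooter rider velocity = (-11.971, -32.889) km/h.
Velocity of cyclist relative to scooter rider = (-8.699, -9.661) − (-11.971, -32.889) = (3.272, 23.228) km/h.
Bearing = atan2(3.27, 23.23) = 8.02° clockwise from north.

008°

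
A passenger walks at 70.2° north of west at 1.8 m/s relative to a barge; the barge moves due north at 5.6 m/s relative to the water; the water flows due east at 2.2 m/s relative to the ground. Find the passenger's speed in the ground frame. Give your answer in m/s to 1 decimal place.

In east/north components (m/s): passenger relative to barge = (-0.610, 1.694); barge relative to water = (0.000, 5.600); water relative to ground = (2.200, 0.000).
Sum = (1.590, 7.294) m/s.
Speed = |(1.590, 7.294)| = 7.465 m/s.

7.5 m/s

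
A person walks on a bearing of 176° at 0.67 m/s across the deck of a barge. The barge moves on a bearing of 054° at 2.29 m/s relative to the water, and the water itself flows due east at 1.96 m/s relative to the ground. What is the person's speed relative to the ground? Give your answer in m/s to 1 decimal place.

In east/north components (m/s): person relative to barge = (0.047, -0.668); barge relative to water = (1.853, 1.346); water relative to ground = (1.960, 0.000).
Sum = (3.859, 0.678) m/s.
Speed = |(3.859, 0.678)| = 3.918 m/s.

3.9 m/s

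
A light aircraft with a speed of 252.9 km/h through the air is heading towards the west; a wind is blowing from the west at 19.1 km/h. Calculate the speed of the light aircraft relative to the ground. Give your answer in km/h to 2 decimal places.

233.80 km/h

Taking east as x and north as y: velocity relative to the air = (-252.900, 0.000) km/h; the air relative to ground = (19.100, 0.000) km/h.
Velocity relative to ground = (-252.900, 0.000) + (19.100, 0.000) = (-233.800, 0.000) km/h.
Speed = |(-233.800, 0.000)| = 233.800 km/h.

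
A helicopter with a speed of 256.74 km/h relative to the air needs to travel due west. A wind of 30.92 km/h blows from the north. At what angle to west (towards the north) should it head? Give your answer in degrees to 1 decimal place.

The wind pushes perpendicular to the desired track; the heading must have a component into the wind equal to 30.92 km/h: 256.74 sin θ = 30.92.
sin θ = 0.1204, so θ = 6.917°.

6.9°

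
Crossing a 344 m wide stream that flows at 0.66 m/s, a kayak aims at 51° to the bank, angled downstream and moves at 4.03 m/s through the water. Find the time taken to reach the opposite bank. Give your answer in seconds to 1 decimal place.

109.8 s

The component of the kayak's velocity perpendicular to the bank is 4.03 × sin 51° = 3.132 m/s.
Only the cross-stream component determines the crossing time; the current contributes nothing perpendicular to the bank.
Time = 344 / 3.132 = 109.838 s.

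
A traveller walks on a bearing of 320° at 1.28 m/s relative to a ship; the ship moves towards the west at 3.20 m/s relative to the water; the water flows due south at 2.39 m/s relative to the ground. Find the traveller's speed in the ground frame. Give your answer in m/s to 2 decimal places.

In east/north components (m/s): traveller relative to ship = (-0.823, 0.981); ship relative to water = (-3.200, 0.000); water relative to ground = (0.000, -2.390).
Sum = (-4.023, -1.409) m/s.
Speed = |(-4.023, -1.409)| = 4.263 m/s.

4.26 m/s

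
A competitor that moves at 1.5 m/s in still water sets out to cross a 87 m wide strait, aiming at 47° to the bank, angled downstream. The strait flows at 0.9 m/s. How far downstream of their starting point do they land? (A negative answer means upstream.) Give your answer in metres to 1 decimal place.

Perpendicular speed = 1.097 m/s; crossing time = 87 / 1.097 = 79.305 s.
Net downstream speed = 1.923 m/s.
Drift = 1.923 × 79.305 = 152.503 m (downstream).

152.5 m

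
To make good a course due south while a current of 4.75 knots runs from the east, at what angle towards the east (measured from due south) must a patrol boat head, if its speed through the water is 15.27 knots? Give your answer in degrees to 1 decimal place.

18.1°

The current pushes perpendicular to the desired track; the heading must have a component into the current equal to 4.75 knots: 15.27 sin θ = 4.75.
sin θ = 0.3111, so θ = 18.124°.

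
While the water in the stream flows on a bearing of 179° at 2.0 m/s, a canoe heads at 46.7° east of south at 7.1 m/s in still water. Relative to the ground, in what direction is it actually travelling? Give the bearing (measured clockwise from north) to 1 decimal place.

Taking east as x and north as y: velocity relative to the water = (5.167, -4.869) m/s; the water relative to ground = (0.035, -2.000) m/s.
Velocity relative to ground = (5.167, -4.869) + (0.035, -2.000) = (5.202, -6.869) m/s.
Bearing = atan2(5.20, -6.87) = 142.86° clockwise from north.

142.9°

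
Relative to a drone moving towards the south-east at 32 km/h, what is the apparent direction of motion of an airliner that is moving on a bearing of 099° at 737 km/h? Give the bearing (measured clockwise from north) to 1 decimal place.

097.5°

Taking east as x and north as y: airliner velocity = (727.926, -115.292) km/h; drone velocity = (22.627, -22.627) km/h.
Velocity of airliner relative to drone = (727.926, -115.292) − (22.627, -22.627) = (705.299, -92.665) km/h.
Bearing = atan2(705.30, -92.66) = 97.48° clockwise from north.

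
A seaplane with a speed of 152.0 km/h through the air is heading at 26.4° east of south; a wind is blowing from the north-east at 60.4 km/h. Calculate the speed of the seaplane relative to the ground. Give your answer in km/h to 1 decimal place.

180.6 km/h

Taking east as x and north as y: velocity relative to the air = (67.585, -136.148) km/h; the air relative to ground = (-42.709, -42.709) km/h.
Velocity relative to ground = (67.585, -136.148) + (-42.709, -42.709) = (24.875, -178.857) km/h.
Speed = |(24.875, -178.857)| = 180.579 km/h.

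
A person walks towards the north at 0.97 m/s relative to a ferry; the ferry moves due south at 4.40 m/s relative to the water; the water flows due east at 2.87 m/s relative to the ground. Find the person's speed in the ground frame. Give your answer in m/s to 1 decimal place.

In east/north components (m/s): person relative to ferry = (0.000, 0.970); ferry relative to water = (0.000, -4.400); water relative to ground = (2.870, 0.000).
Sum = (2.870, -3.430) m/s.
Speed = |(2.870, -3.430)| = 4.472 m/s.

4.5 m/s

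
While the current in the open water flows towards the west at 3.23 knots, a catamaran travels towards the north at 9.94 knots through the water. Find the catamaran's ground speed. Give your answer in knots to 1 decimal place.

Taking east as x and north as y: velocity relative to the water = (0.000, 9.940) knots; the water relative to ground = (-3.230, 0.000) knots.
Velocity relative to ground = (0.000, 9.940) + (-3.230, 0.000) = (-3.230, 9.940) knots.
Speed = |(-3.230, 9.940)| = 10.452 knots.

10.5 knots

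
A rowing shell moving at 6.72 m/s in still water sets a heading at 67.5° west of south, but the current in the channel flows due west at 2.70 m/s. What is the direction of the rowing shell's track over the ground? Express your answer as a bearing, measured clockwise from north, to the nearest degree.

Taking east as x and north as y: velocity relative to the water = (-6.208, -2.572) m/s; the water relative to ground = (-2.700, 0.000) m/s.
Velocity relative to ground = (-6.208, -2.572) + (-2.700, 0.000) = (-8.908, -2.572) m/s.
Bearing = atan2(-8.91, -2.57) = 253.90° clockwise from north.

254°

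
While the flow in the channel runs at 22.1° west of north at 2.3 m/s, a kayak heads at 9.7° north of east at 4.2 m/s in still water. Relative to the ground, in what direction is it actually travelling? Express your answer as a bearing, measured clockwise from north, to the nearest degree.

Taking east as x and north as y: velocity relative to the water = (4.140, 0.708) m/s; the water relative to ground = (-0.865, 2.131) m/s.
Velocity relative to ground = (4.140, 0.708) + (-0.865, 2.131) = (3.275, 2.839) m/s.
Bearing = atan2(3.27, 2.84) = 49.08° clockwise from north.

049°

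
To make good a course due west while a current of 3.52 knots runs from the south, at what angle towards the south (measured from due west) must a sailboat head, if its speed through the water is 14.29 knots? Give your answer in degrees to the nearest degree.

The current pushes perpendicular to the desired track; the heading must have a component into the current equal to 3.52 knots: 14.29 sin θ = 3.52.
sin θ = 0.2463, so θ = 14.260°.

14°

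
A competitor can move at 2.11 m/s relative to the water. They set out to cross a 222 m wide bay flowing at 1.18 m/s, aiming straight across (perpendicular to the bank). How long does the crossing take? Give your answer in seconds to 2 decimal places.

105.21 s

The component of the competitor's velocity perpendicular to the bank is 2.11 m/s.
Only the cross-stream component determines the crossing time; the current contributes nothing perpendicular to the bank.
Time = 222 / 2.110 = 105.213 s.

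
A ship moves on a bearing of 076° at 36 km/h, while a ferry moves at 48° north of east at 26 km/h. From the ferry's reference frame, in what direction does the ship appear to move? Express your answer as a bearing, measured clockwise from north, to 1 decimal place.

Taking east as x and north as y: ship velocity = (34.931, 8.709) km/h; ferry velocity = (17.397, 19.322) km/h.
Velocity of ship relative to ferry = (34.931, 8.709) − (17.397, 19.322) = (17.533, -10.613) km/h.
Bearing = atan2(17.53, -10.61) = 121.19° clockwise from north.

121.2°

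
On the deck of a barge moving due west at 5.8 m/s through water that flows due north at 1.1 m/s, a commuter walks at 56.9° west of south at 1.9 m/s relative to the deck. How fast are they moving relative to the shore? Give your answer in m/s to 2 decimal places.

In east/north components (m/s): commuter relative to barge = (-1.592, -1.038); barge relative to water = (-5.800, 0.000); water relative to ground = (0.000, 1.100).
Sum = (-7.392, 0.062) m/s.
Speed = |(-7.392, 0.062)| = 7.392 m/s.

7.39 m/s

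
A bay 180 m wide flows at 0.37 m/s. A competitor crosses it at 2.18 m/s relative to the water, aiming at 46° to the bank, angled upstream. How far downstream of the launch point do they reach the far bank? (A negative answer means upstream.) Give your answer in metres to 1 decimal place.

-131.4 m

Perpendicular speed = 1.568 m/s; crossing time = 180 / 1.568 = 114.784 s.
Net downstream speed = -1.144 m/s.
Drift = -1.144 × 114.784 = -131.354 m (upstream).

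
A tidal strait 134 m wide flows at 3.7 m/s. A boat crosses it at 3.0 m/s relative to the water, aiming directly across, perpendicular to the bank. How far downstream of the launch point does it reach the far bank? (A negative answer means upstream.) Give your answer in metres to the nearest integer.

Perpendicular speed = 3.000 m/s; crossing time = 134 / 3.000 = 44.667 s.
Net downstream speed = 3.700 m/s.
Drift = 3.700 × 44.667 = 165.267 m (downstream).

165 m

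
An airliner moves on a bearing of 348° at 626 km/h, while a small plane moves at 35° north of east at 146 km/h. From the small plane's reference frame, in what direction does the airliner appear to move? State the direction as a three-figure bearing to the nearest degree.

335°

Taking east as x and north as y: airliner velocity = (-130.153, 612.320) km/h; small plane velocity = (119.596, 83.742) km/h.
Velocity of airliner relative to small plane = (-130.153, 612.320) − (119.596, 83.742) = (-249.749, 528.578) km/h.
Bearing = atan2(-249.75, 528.58) = 334.71° clockwise from north.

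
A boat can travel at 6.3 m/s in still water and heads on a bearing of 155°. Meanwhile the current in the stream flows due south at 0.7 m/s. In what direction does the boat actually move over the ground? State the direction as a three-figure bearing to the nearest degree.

Taking east as x and north as y: velocity relative to the water = (2.662, -5.710) m/s; the water relative to ground = (0.000, -0.700) m/s.
Velocity relative to ground = (2.662, -5.710) + (0.000, -0.700) = (2.662, -6.410) m/s.
Bearing = atan2(2.66, -6.41) = 157.44° clockwise from north.

157°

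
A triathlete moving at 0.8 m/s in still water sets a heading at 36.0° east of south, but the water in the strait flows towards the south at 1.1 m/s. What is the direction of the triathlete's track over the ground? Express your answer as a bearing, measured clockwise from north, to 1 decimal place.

164.9°

Taking east as x and north as y: velocity relative to the water = (0.470, -0.647) m/s; the water relative to ground = (0.000, -1.100) m/s.
Velocity relative to ground = (0.470, -0.647) + (0.000, -1.100) = (0.470, -1.747) m/s.
Bearing = atan2(0.47, -1.75) = 164.94° clockwise from north.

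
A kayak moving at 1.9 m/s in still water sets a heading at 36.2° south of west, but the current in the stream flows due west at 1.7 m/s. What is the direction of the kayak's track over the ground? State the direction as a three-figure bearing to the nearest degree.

251°

Taking east as x and north as y: velocity relative to the water = (-1.533, -1.122) m/s; the water relative to ground = (-1.700, 0.000) m/s.
Velocity relative to ground = (-1.533, -1.122) + (-1.700, 0.000) = (-3.233, -1.122) m/s.
Bearing = atan2(-3.23, -1.12) = 250.86° clockwise from north.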